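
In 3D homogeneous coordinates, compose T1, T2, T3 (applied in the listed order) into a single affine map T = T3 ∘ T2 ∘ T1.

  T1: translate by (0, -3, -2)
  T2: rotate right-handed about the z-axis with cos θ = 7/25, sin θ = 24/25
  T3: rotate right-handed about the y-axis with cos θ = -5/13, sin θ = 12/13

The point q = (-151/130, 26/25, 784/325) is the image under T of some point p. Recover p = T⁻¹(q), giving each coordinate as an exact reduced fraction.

p = (1/2, 5, 0)

T1 = [1 0 0 0; 0 1 0 -3; 0 0 1 -2; 0 0 0 1]
T2·T1 = [7/25 -24/25 0 72/25; 24/25 7/25 0 -21/25; 0 0 1 -2; 0 0 0 1]
T3·…·T1 = [-7/65 24/65 12/13 -192/65; 24/25 7/25 0 -21/25; -84/325 288/325 -5/13 -614/325; 0 0 0 1]
det M = 1; M⁻¹ = [-7/65 24/25 -84/325 0; 24/65 7/25 288/325 3; 12/13 0 -5/13 2; 0 0 0 1]
M⁻¹ · (-151/130, 26/25, 784/325)ᵀ = (1/2, 5, 0)ᵀ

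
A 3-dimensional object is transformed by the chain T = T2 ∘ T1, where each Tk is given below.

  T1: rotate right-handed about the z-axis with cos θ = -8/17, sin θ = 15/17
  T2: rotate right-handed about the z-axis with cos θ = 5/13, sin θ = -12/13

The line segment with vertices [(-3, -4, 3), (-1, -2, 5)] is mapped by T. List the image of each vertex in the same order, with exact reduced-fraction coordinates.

T1 rotate right-handed about the z-axis with cos θ = -8/17, sin θ = 15/17: (-3, -4, 3) → (84/17, -13/17, 3); (-1, -2, 5) → (38/17, 1/17, 5)
T2 rotate right-handed about the z-axis with cos θ = 5/13, sin θ = -12/13: (84/17, -13/17, 3) → (264/221, -1073/221, 3); (38/17, 1/17, 5) → (202/221, -451/221, 5)

image vertices: (264/221, -1073/221, 3), (202/221, -451/221, 5)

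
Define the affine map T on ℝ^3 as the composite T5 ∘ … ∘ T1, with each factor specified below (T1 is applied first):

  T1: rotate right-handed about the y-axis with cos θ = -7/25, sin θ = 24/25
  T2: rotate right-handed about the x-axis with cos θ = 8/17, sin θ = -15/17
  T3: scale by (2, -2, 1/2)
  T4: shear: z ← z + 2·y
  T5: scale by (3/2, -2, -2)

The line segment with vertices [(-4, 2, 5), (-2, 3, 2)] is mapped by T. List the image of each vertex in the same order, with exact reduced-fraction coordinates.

T1 rotate right-handed about the y-axis with cos θ = -7/25, sin θ = 24/25: (-4, 2, 5) → (148/25, 2, 61/25); (-2, 3, 2) → (62/25, 3, 34/25)
T2 rotate right-handed about the x-axis with cos θ = 8/17, sin θ = -15/17: (148/25, 2, 61/25) → (148/25, 263/85, -262/425); (62/25, 3, 34/25) → (62/25, 222/85, -853/425)
T3 scale by (2, -2, 1/2): (148/25, 263/85, -262/425) → (296/25, -526/85, -131/425); (62/25, 222/85, -853/425) → (124/25, -444/85, -853/850)
T4 shear: z ← z + 2·y: (296/25, -526/85, -131/425) → (296/25, -526/85, -5391/425); (124/25, -444/85, -853/850) → (124/25, -444/85, -9733/850)
T5 scale by (3/2, -2, -2): (296/25, -526/85, -5391/425) → (444/25, 1052/85, 10782/425); (124/25, -444/85, -9733/850) → (186/25, 888/85, 9733/425)

image vertices: (444/25, 1052/85, 10782/425), (186/25, 888/85, 9733/425)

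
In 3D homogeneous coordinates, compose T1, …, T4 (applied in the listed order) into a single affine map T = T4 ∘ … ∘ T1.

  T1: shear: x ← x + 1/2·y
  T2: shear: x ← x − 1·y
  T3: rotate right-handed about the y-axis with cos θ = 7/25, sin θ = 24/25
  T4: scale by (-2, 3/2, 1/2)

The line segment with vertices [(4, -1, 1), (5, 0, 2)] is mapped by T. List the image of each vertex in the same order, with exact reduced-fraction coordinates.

image vertices: (-111/25, -3/2, -101/50), (-166/25, 0, -53/25)

T1 shear: x ← x + 1/2·y: (4, -1, 1) → (7/2, -1, 1); (5, 0, 2) → (5, 0, 2)
T2 shear: x ← x − 1·y: (7/2, -1, 1) → (9/2, -1, 1); (5, 0, 2) → (5, 0, 2)
T3 rotate right-handed about the y-axis with cos θ = 7/25, sin θ = 24/25: (9/2, -1, 1) → (111/50, -1, -101/25); (5, 0, 2) → (83/25, 0, -106/25)
T4 scale by (-2, 3/2, 1/2): (111/50, -1, -101/25) → (-111/25, -3/2, -101/50); (83/25, 0, -106/25) → (-166/25, 0, -53/25)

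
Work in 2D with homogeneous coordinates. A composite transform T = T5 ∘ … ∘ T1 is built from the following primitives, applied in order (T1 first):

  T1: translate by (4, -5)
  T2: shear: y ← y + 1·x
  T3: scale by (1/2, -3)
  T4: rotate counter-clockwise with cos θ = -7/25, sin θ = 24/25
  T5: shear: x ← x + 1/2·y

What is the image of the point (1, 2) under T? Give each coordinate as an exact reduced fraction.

T(p) = (71/10, 102/25)

T1 translate by (4, -5): (1, 2) → (5, -3)
T2 shear: y ← y + 1·x: (5, -3) → (5, 2)
T3 scale by (1/2, -3): (5, 2) → (5/2, -6)
T4 rotate counter-clockwise with cos θ = -7/25, sin θ = 24/25: (5/2, -6) → (253/50, 102/25)
T5 shear: x ← x + 1/2·y: (253/50, 102/25) → (71/10, 102/25)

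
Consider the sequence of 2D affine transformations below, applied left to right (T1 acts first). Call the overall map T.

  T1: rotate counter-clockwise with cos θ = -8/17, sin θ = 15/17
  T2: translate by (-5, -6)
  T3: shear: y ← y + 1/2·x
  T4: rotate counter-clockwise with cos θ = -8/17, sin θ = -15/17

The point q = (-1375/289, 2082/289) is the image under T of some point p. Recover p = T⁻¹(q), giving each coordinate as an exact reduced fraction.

T1 = [-8/17 -15/17 0; 15/17 -8/17 0; 0 0 1]
T2·T1 = [-8/17 -15/17 -5; 15/17 -8/17 -6; 0 0 1]
T3·…·T1 = [-8/17 -15/17 -5; 11/17 -31/34 -17/2; 0 0 1]
T4·…·T1 = [229/289 -225/578 -175/34; 32/289 349/289 143/17; 0 0 1]
det M = 1; M⁻¹ = [349/289 225/578 50/17; -32/289 229/289 -123/17; 0 0 1]
M⁻¹ · (-1375/289, 2082/289)ᵀ = (0, -1)ᵀ

p = (0, -1)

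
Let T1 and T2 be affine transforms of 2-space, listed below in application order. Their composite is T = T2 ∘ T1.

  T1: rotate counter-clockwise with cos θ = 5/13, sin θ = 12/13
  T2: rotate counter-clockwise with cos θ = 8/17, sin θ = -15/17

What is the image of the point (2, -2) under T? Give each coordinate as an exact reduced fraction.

T1 rotate counter-clockwise with cos θ = 5/13, sin θ = 12/13: (2, -2) → (34/13, 14/13)
T2 rotate counter-clockwise with cos θ = 8/17, sin θ = -15/17: (34/13, 14/13) → (482/221, -398/221)

T(p) = (482/221, -398/221)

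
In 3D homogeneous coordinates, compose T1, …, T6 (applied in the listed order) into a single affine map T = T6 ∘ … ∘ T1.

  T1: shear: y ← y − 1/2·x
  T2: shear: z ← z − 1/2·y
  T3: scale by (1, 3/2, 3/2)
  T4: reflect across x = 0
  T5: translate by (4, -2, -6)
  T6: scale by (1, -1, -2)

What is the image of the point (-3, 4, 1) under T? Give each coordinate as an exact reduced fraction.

T(p) = (7, -25/4, 69/4)

T1 shear: y ← y − 1/2·x: (-3, 4, 1) → (-3, 11/2, 1)
T2 shear: z ← z − 1/2·y: (-3, 11/2, 1) → (-3, 11/2, -7/4)
T3 scale by (1, 3/2, 3/2): (-3, 11/2, -7/4) → (-3, 33/4, -21/8)
T4 reflect across x = 0: (-3, 33/4, -21/8) → (3, 33/4, -21/8)
T5 translate by (4, -2, -6): (3, 33/4, -21/8) → (7, 25/4, -69/8)
T6 scale by (1, -1, -2): (7, 25/4, -69/8) → (7, -25/4, 69/4)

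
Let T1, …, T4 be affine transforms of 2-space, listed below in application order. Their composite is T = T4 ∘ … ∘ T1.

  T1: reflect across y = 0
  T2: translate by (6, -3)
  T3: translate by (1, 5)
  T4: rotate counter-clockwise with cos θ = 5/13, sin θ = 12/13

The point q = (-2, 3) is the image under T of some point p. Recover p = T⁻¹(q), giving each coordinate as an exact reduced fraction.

p = (-5, -1)

T1 = [1 0 0; 0 -1 0; 0 0 1]
T2·T1 = [1 0 6; 0 -1 -3; 0 0 1]
T3·…·T1 = [1 0 7; 0 -1 2; 0 0 1]
T4·…·T1 = [5/13 12/13 11/13; 12/13 -5/13 94/13; 0 0 1]
det M = -1; M⁻¹ = [5/13 12/13 -7; 12/13 -5/13 2; 0 0 1]
M⁻¹ · (-2, 3)ᵀ = (-5, -1)ᵀ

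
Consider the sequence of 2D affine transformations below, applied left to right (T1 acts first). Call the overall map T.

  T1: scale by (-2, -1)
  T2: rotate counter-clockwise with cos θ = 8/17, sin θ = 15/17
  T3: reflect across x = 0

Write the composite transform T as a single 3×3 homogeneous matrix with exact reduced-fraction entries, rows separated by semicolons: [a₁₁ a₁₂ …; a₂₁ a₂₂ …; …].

T = [16/17 -15/17 0; -30/17 -8/17 0; 0 0 1]

T1 = [-2 0 0; 0 -1 0; 0 0 1]
T2·T1 = [-16/17 15/17 0; -30/17 -8/17 0; 0 0 1]
T3·…·T1 = [16/17 -15/17 0; -30/17 -8/17 0; 0 0 1]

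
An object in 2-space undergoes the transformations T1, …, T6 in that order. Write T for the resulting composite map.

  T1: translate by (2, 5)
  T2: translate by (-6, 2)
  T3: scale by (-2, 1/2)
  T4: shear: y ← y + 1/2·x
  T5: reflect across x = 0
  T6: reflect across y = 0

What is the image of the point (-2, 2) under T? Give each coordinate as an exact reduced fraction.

T1 translate by (2, 5): (-2, 2) → (0, 7)
T2 translate by (-6, 2): (0, 7) → (-6, 9)
T3 scale by (-2, 1/2): (-6, 9) → (12, 9/2)
T4 shear: y ← y + 1/2·x: (12, 9/2) → (12, 21/2)
T5 reflect across x = 0: (12, 21/2) → (-12, 21/2)
T6 reflect across y = 0: (-12, 21/2) → (-12, -21/2)

T(p) = (-12, -21/2)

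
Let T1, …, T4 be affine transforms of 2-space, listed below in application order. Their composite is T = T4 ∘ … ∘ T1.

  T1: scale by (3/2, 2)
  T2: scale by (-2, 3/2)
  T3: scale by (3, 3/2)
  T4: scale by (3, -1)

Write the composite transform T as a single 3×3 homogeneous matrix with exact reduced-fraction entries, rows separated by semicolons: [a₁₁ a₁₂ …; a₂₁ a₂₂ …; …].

T = [-27 0 0; 0 -9/2 0; 0 0 1]

T1 = [3/2 0 0; 0 2 0; 0 0 1]
T2·T1 = [-3 0 0; 0 3 0; 0 0 1]
T3·…·T1 = [-9 0 0; 0 9/2 0; 0 0 1]
T4·…·T1 = [-27 0 0; 0 -9/2 0; 0 0 1]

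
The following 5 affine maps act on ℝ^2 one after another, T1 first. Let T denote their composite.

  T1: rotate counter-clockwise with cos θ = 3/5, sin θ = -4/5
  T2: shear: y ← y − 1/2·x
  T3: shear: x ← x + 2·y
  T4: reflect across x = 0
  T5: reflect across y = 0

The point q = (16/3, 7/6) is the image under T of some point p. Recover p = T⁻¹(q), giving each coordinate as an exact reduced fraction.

T1 = [3/5 4/5 0; -4/5 3/5 0; 0 0 1]
T2·T1 = [3/5 4/5 0; -11/10 1/5 0; 0 0 1]
T3·…·T1 = [-8/5 6/5 0; -11/10 1/5 0; 0 0 1]
T4·…·T1 = [8/5 -6/5 0; -11/10 1/5 0; 0 0 1]
T5·…·T1 = [8/5 -6/5 0; 11/10 -1/5 0; 0 0 1]
det M = 1; M⁻¹ = [-1/5 6/5 0; -11/10 8/5 0; 0 0 1]
M⁻¹ · (16/3, 7/6)ᵀ = (1/3, -4)ᵀ

p = (1/3, -4)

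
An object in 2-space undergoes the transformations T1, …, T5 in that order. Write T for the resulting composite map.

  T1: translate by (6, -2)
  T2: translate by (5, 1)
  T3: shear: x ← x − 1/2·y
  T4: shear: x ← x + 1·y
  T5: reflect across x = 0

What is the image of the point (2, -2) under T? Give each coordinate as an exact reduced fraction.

T1 translate by (6, -2): (2, -2) → (8, -4)
T2 translate by (5, 1): (8, -4) → (13, -3)
T3 shear: x ← x − 1/2·y: (13, -3) → (29/2, -3)
T4 shear: x ← x + 1·y: (29/2, -3) → (23/2, -3)
T5 reflect across x = 0: (23/2, -3) → (-23/2, -3)

T(p) = (-23/2, -3)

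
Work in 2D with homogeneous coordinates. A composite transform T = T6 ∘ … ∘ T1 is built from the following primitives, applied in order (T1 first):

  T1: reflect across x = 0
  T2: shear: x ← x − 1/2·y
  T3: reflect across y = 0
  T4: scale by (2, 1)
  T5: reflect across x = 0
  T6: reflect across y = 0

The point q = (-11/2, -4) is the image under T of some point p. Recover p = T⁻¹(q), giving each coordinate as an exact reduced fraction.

p = (-3/4, -4)

T1 = [-1 0 0; 0 1 0; 0 0 1]
T2·T1 = [-1 -1/2 0; 0 1 0; 0 0 1]
T3·…·T1 = [-1 -1/2 0; 0 -1 0; 0 0 1]
T4·…·T1 = [-2 -1 0; 0 -1 0; 0 0 1]
T5·…·T1 = [2 1 0; 0 -1 0; 0 0 1]
T6·…·T1 = [2 1 0; 0 1 0; 0 0 1]
det M = 2; M⁻¹ = [1/2 -1/2 0; 0 1 0; 0 0 1]
M⁻¹ · (-11/2, -4)ᵀ = (-3/4, -4)ᵀ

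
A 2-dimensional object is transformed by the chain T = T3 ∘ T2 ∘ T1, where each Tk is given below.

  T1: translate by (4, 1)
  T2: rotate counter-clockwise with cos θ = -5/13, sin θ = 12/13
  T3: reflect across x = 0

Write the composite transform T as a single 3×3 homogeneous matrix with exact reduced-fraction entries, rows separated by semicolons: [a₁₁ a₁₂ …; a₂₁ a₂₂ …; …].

T1 = [1 0 4; 0 1 1; 0 0 1]
T2·T1 = [-5/13 -12/13 -32/13; 12/13 -5/13 43/13; 0 0 1]
T3·…·T1 = [5/13 12/13 32/13; 12/13 -5/13 43/13; 0 0 1]

T = [5/13 12/13 32/13; 12/13 -5/13 43/13; 0 0 1]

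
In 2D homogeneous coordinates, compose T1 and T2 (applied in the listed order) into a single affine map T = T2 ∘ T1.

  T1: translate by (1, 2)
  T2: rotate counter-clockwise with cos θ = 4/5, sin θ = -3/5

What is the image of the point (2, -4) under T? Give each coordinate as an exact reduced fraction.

T(p) = (6/5, -17/5)

T1 translate by (1, 2): (2, -4) → (3, -2)
T2 rotate counter-clockwise with cos θ = 4/5, sin θ = -3/5: (3, -2) → (6/5, -17/5)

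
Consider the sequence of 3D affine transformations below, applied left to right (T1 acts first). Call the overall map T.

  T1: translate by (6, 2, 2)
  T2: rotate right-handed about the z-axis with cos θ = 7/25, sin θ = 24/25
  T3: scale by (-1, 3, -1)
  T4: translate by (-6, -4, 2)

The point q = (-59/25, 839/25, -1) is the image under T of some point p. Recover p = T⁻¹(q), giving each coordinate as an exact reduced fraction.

p = (5, 5, 1)

T1 = [1 0 0 6; 0 1 0 2; 0 0 1 2; 0 0 0 1]
T2·T1 = [7/25 -24/25 0 -6/25; 24/25 7/25 0 158/25; 0 0 1 2; 0 0 0 1]
T3·…·T1 = [-7/25 24/25 0 6/25; 72/25 21/25 0 474/25; 0 0 -1 -2; 0 0 0 1]
T4·…·T1 = [-7/25 24/25 0 -144/25; 72/25 21/25 0 374/25; 0 0 -1 0; 0 0 0 1]
det M = 3; M⁻¹ = [-7/25 8/25 0 -32/5; 24/25 7/75 0 62/15; 0 0 -1 0; 0 0 0 1]
M⁻¹ · (-59/25, 839/25, -1)ᵀ = (5, 5, 1)ᵀ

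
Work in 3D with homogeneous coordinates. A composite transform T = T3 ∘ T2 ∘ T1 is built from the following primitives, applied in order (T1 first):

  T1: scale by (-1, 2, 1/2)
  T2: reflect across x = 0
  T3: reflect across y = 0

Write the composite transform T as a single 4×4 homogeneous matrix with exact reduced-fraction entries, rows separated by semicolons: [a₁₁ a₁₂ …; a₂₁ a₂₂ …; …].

T = [1 0 0 0; 0 -2 0 0; 0 0 1/2 0; 0 0 0 1]

T1 = [-1 0 0 0; 0 2 0 0; 0 0 1/2 0; 0 0 0 1]
T2·T1 = [1 0 0 0; 0 2 0 0; 0 0 1/2 0; 0 0 0 1]
T3·…·T1 = [1 0 0 0; 0 -2 0 0; 0 0 1/2 0; 0 0 0 1]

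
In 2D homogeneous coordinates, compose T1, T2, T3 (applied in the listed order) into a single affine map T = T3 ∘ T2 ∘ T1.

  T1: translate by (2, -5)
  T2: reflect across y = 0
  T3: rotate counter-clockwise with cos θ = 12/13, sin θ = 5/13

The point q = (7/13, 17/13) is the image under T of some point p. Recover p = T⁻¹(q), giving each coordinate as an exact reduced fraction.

p = (-1, 4)

T1 = [1 0 2; 0 1 -5; 0 0 1]
T2·T1 = [1 0 2; 0 -1 5; 0 0 1]
T3·…·T1 = [12/13 5/13 -1/13; 5/13 -12/13 70/13; 0 0 1]
det M = -1; M⁻¹ = [12/13 5/13 -2; 5/13 -12/13 5; 0 0 1]
M⁻¹ · (7/13, 17/13)ᵀ = (-1, 4)ᵀ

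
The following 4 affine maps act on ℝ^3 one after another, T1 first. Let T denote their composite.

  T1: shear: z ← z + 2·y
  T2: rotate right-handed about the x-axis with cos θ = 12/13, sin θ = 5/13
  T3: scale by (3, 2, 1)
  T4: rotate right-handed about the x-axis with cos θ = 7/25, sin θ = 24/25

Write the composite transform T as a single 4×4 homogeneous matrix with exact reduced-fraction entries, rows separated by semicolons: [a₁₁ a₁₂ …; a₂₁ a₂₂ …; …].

T = [3 0 0 0; 0 -668/325 -358/325 0; 0 23/25 -12/25 0; 0 0 0 1]

T1 = [1 0 0 0; 0 1 0 0; 0 2 1 0; 0 0 0 1]
T2·T1 = [1 0 0 0; 0 2/13 -5/13 0; 0 29/13 12/13 0; 0 0 0 1]
T3·…·T1 = [3 0 0 0; 0 4/13 -10/13 0; 0 29/13 12/13 0; 0 0 0 1]
T4·…·T1 = [3 0 0 0; 0 -668/325 -358/325 0; 0 23/25 -12/25 0; 0 0 0 1]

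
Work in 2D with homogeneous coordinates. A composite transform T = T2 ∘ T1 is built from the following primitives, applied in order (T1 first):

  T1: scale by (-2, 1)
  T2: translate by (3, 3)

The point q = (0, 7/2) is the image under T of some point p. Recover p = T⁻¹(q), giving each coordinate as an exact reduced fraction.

T1 = [-2 0 0; 0 1 0; 0 0 1]
T2·T1 = [-2 0 3; 0 1 3; 0 0 1]
det M = -2; M⁻¹ = [-1/2 0 3/2; 0 1 -3; 0 0 1]
M⁻¹ · (0, 7/2)ᵀ = (3/2, 1/2)ᵀ

p = (3/2, 1/2)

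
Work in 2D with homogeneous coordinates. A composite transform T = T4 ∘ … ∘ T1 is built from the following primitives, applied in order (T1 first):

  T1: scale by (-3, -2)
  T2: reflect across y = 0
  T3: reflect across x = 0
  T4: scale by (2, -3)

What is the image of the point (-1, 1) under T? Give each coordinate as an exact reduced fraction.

T(p) = (-6, -6)

T1 scale by (-3, -2): (-1, 1) → (3, -2)
T2 reflect across y = 0: (3, -2) → (3, 2)
T3 reflect across x = 0: (3, 2) → (-3, 2)
T4 scale by (2, -3): (-3, 2) → (-6, -6)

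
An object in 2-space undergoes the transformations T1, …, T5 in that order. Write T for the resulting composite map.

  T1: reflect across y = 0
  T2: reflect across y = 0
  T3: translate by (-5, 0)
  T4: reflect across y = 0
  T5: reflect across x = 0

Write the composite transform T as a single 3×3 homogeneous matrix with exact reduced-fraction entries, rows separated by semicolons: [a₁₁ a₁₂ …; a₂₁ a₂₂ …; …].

T = [-1 0 5; 0 -1 0; 0 0 1]

T1 = [1 0 0; 0 -1 0; 0 0 1]
T2·T1 = [1 0 0; 0 1 0; 0 0 1]
T3·…·T1 = [1 0 -5; 0 1 0; 0 0 1]
T4·…·T1 = [1 0 -5; 0 -1 0; 0 0 1]
T5·…·T1 = [-1 0 5; 0 -1 0; 0 0 1]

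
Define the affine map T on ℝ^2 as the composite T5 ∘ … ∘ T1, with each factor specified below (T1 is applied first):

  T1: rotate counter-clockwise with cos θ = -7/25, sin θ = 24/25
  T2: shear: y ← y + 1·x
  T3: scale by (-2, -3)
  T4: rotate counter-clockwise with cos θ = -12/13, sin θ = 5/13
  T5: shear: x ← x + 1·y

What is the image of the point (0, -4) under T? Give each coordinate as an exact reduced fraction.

T1 rotate counter-clockwise with cos θ = -7/25, sin θ = 24/25: (0, -4) → (96/25, 28/25)
T2 shear: y ← y + 1·x: (96/25, 28/25) → (96/25, 124/25)
T3 scale by (-2, -3): (96/25, 124/25) → (-192/25, -372/25)
T4 rotate counter-clockwise with cos θ = -12/13, sin θ = 5/13: (-192/25, -372/25) → (4164/325, 3504/325)
T5 shear: x ← x + 1·y: (4164/325, 3504/325) → (7668/325, 3504/325)

T(p) = (7668/325, 3504/325)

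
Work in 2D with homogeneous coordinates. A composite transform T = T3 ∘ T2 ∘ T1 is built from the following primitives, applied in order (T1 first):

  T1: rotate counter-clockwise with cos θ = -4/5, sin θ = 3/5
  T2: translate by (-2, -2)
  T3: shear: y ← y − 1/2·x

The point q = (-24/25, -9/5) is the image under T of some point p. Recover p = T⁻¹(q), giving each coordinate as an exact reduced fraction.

p = (-1, -2/5)

T1 = [-4/5 -3/5 0; 3/5 -4/5 0; 0 0 1]
T2·T1 = [-4/5 -3/5 -2; 3/5 -4/5 -2; 0 0 1]
T3·…·T1 = [-4/5 -3/5 -2; 1 -1/2 -1; 0 0 1]
det M = 1; M⁻¹ = [-1/2 3/5 -2/5; -1 -4/5 -14/5; 0 0 1]
M⁻¹ · (-24/25, -9/5)ᵀ = (-1, -2/5)ᵀ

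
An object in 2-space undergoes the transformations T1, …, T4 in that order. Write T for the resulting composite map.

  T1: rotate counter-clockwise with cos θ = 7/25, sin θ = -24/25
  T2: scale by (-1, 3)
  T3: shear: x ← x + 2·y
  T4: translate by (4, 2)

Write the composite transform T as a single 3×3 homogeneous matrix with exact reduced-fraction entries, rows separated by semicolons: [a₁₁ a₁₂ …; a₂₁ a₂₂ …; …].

T1 = [7/25 24/25 0; -24/25 7/25 0; 0 0 1]
T2·T1 = [-7/25 -24/25 0; -72/25 21/25 0; 0 0 1]
T3·…·T1 = [-151/25 18/25 0; -72/25 21/25 0; 0 0 1]
T4·…·T1 = [-151/25 18/25 4; -72/25 21/25 2; 0 0 1]

T = [-151/25 18/25 4; -72/25 21/25 2; 0 0 1]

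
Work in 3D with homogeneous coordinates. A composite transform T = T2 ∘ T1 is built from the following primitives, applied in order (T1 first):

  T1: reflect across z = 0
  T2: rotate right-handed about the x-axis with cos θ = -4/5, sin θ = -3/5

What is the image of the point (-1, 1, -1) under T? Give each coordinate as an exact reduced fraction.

T(p) = (-1, -1/5, -7/5)

T1 reflect across z = 0: (-1, 1, -1) → (-1, 1, 1)
T2 rotate right-handed about the x-axis with cos θ = -4/5, sin θ = -3/5: (-1, 1, 1) → (-1, -1/5, -7/5)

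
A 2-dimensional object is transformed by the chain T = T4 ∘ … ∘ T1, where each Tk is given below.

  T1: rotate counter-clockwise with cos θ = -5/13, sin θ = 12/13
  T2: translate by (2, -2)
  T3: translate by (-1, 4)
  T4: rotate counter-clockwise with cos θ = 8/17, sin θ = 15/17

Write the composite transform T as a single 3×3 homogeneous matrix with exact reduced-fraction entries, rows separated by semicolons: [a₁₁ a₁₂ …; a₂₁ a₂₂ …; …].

T = [-220/221 -21/221 -22/17; 21/221 -220/221 31/17; 0 0 1]

T1 = [-5/13 -12/13 0; 12/13 -5/13 0; 0 0 1]
T2·T1 = [-5/13 -12/13 2; 12/13 -5/13 -2; 0 0 1]
T3·…·T1 = [-5/13 -12/13 1; 12/13 -5/13 2; 0 0 1]
T4·…·T1 = [-220/221 -21/221 -22/17; 21/221 -220/221 31/17; 0 0 1]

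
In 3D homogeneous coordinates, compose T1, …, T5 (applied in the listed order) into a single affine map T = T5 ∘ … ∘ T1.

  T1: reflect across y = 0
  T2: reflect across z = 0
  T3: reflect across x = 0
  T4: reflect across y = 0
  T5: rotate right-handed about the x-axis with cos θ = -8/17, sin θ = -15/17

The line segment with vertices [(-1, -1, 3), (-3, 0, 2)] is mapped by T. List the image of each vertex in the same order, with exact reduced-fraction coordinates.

T1 reflect across y = 0: (-1, -1, 3) → (-1, 1, 3); (-3, 0, 2) → (-3, 0, 2)
T2 reflect across z = 0: (-1, 1, 3) → (-1, 1, -3); (-3, 0, 2) → (-3, 0, -2)
T3 reflect across x = 0: (-1, 1, -3) → (1, 1, -3); (-3, 0, -2) → (3, 0, -2)
T4 reflect across y = 0: (1, 1, -3) → (1, -1, -3); (3, 0, -2) → (3, 0, -2)
T5 rotate right-handed about the x-axis with cos θ = -8/17, sin θ = -15/17: (1, -1, -3) → (1, -37/17, 39/17); (3, 0, -2) → (3, -30/17, 16/17)

image vertices: (1, -37/17, 39/17), (3, -30/17, 16/17)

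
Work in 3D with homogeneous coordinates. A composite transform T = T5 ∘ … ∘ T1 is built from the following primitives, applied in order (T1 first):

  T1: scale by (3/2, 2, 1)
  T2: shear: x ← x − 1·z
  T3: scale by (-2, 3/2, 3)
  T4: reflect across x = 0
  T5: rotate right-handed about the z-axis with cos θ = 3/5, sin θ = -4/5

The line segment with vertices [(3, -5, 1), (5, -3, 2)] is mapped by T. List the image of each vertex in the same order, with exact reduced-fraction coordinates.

image vertices: (-39/5, -73/5, 3), (-3/5, -71/5, 6)

T1 scale by (3/2, 2, 1): (3, -5, 1) → (9/2, -10, 1); (5, -3, 2) → (15/2, -6, 2)
T2 shear: x ← x − 1·z: (9/2, -10, 1) → (7/2, -10, 1); (15/2, -6, 2) → (11/2, -6, 2)
T3 scale by (-2, 3/2, 3): (7/2, -10, 1) → (-7, -15, 3); (11/2, -6, 2) → (-11, -9, 6)
T4 reflect across x = 0: (-7, -15, 3) → (7, -15, 3); (-11, -9, 6) → (11, -9, 6)
T5 rotate right-handed about the z-axis with cos θ = 3/5, sin θ = -4/5: (7, -15, 3) → (-39/5, -73/5, 3); (11, -9, 6) → (-3/5, -71/5, 6)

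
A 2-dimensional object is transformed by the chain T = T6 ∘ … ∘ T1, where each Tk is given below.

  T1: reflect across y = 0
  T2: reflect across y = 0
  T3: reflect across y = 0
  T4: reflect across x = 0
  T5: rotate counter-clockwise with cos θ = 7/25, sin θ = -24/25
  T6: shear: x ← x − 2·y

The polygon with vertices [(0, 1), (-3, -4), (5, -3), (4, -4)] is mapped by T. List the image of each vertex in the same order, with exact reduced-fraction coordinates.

image vertices: (-2/5, -7/25), (41/5, -44/25), (-49/5, 141/25), (-36/5, 124/25)

T1 reflect across y = 0: (0, 1) → (0, -1); (-3, -4) → (-3, 4); (5, -3) → (5, 3); (4, -4) → (4, 4)
T2 reflect across y = 0: (0, -1) → (0, 1); (-3, 4) → (-3, -4); (5, 3) → (5, -3); (4, 4) → (4, -4)
T3 reflect across y = 0: (0, 1) → (0, -1); (-3, -4) → (-3, 4); (5, -3) → (5, 3); (4, -4) → (4, 4)
T4 reflect across x = 0: (0, -1) → (0, -1); (-3, 4) → (3, 4); (5, 3) → (-5, 3); (4, 4) → (-4, 4)
T5 rotate counter-clockwise with cos θ = 7/25, sin θ = -24/25: (0, -1) → (-24/25, -7/25); (3, 4) → (117/25, -44/25); (-5, 3) → (37/25, 141/25); (-4, 4) → (68/25, 124/25)
T6 shear: x ← x − 2·y: (-24/25, -7/25) → (-2/5, -7/25); (117/25, -44/25) → (41/5, -44/25); (37/25, 141/25) → (-49/5, 141/25); (68/25, 124/25) → (-36/5, 124/25)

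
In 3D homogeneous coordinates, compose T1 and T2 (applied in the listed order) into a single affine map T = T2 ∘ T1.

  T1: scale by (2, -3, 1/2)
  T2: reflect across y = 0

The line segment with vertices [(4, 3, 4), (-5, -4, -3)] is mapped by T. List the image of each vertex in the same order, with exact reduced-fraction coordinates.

image vertices: (8, 9, 2), (-10, -12, -3/2)

T1 scale by (2, -3, 1/2): (4, 3, 4) → (8, -9, 2); (-5, -4, -3) → (-10, 12, -3/2)
T2 reflect across y = 0: (8, -9, 2) → (8, 9, 2); (-10, 12, -3/2) → (-10, -12, -3/2)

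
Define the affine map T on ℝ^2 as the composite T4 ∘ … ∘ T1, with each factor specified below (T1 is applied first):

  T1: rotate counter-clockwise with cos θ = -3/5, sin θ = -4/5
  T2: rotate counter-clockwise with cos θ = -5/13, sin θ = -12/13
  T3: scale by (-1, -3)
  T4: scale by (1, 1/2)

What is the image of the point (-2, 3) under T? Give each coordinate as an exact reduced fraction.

T1 rotate counter-clockwise with cos θ = -3/5, sin θ = -4/5: (-2, 3) → (18/5, -1/5)
T2 rotate counter-clockwise with cos θ = -5/13, sin θ = -12/13: (18/5, -1/5) → (-102/65, -211/65)
T3 scale by (-1, -3): (-102/65, -211/65) → (102/65, 633/65)
T4 scale by (1, 1/2): (102/65, 633/65) → (102/65, 633/130)

T(p) = (102/65, 633/130)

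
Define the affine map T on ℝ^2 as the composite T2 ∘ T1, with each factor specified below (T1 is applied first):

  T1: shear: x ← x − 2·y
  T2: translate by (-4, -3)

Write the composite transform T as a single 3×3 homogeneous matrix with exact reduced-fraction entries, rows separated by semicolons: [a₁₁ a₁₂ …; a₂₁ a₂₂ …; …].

T = [1 -2 -4; 0 1 -3; 0 0 1]

T1 = [1 -2 0; 0 1 0; 0 0 1]
T2·T1 = [1 -2 -4; 0 1 -3; 0 0 1]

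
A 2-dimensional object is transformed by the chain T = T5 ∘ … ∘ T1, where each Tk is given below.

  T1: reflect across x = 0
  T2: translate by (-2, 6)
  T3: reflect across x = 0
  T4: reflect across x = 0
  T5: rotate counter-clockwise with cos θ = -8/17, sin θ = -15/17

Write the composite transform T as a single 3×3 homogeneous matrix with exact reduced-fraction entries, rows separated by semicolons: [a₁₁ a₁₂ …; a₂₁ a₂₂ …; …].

T = [8/17 15/17 106/17; 15/17 -8/17 -18/17; 0 0 1]

T1 = [-1 0 0; 0 1 0; 0 0 1]
T2·T1 = [-1 0 -2; 0 1 6; 0 0 1]
T3·…·T1 = [1 0 2; 0 1 6; 0 0 1]
T4·…·T1 = [-1 0 -2; 0 1 6; 0 0 1]
T5·…·T1 = [8/17 15/17 106/17; 15/17 -8/17 -18/17; 0 0 1]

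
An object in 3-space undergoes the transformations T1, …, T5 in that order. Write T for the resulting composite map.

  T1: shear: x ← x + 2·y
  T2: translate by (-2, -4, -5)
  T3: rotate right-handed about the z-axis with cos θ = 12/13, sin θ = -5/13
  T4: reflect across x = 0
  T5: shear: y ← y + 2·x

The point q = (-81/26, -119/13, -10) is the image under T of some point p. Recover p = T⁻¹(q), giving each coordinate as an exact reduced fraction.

p = (1, 5/2, -5)

T1 = [1 2 0 0; 0 1 0 0; 0 0 1 0; 0 0 0 1]
T2·T1 = [1 2 0 -2; 0 1 0 -4; 0 0 1 -5; 0 0 0 1]
T3·…·T1 = [12/13 29/13 0 -44/13; -5/13 2/13 0 -38/13; 0 0 1 -5; 0 0 0 1]
T4·…·T1 = [-12/13 -29/13 0 44/13; -5/13 2/13 0 -38/13; 0 0 1 -5; 0 0 0 1]
T5·…·T1 = [-12/13 -29/13 0 44/13; -29/13 -56/13 0 50/13; 0 0 1 -5; 0 0 0 1]
det M = -1; M⁻¹ = [56/13 -29/13 0 -6; -29/13 12/13 0 4; 0 0 1 5; 0 0 0 1]
M⁻¹ · (-81/26, -119/13, -10)ᵀ = (1, 5/2, -5)ᵀ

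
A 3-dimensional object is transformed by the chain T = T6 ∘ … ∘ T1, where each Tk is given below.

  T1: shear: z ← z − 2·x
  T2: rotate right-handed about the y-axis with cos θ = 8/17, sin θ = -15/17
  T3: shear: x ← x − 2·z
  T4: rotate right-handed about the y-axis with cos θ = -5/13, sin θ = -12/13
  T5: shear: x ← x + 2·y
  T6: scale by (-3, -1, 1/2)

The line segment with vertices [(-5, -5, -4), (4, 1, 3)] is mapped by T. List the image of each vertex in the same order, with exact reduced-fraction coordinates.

image vertices: (4518/221, 5, -777/442), (399/221, -1, 352/221)

T1 shear: z ← z − 2·x: (-5, -5, -4) → (-5, -5, 6); (4, 1, 3) → (4, 1, -5)
T2 rotate right-handed about the y-axis with cos θ = 8/17, sin θ = -15/17: (-5, -5, 6) → (-130/17, -5, -27/17); (4, 1, -5) → (107/17, 1, 20/17)
T3 shear: x ← x − 2·z: (-130/17, -5, -27/17) → (-76/17, -5, -27/17); (107/17, 1, 20/17) → (67/17, 1, 20/17)
T4 rotate right-handed about the y-axis with cos θ = -5/13, sin θ = -12/13: (-76/17, -5, -27/17) → (704/221, -5, -777/221); (67/17, 1, 20/17) → (-575/221, 1, 704/221)
T5 shear: x ← x + 2·y: (704/221, -5, -777/221) → (-1506/221, -5, -777/221); (-575/221, 1, 704/221) → (-133/221, 1, 704/221)
T6 scale by (-3, -1, 1/2): (-1506/221, -5, -777/221) → (4518/221, 5, -777/442); (-133/221, 1, 704/221) → (399/221, -1, 352/221)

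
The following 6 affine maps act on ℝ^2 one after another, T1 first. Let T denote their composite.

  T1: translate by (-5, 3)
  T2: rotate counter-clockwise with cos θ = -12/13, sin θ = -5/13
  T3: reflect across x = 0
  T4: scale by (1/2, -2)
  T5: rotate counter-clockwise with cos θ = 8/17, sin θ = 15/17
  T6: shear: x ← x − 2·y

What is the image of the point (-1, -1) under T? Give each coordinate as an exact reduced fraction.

T1 translate by (-5, 3): (-1, -1) → (-6, 2)
T2 rotate counter-clockwise with cos θ = -12/13, sin θ = -5/13: (-6, 2) → (82/13, 6/13)
T3 reflect across x = 0: (82/13, 6/13) → (-82/13, 6/13)
T4 scale by (1/2, -2): (-82/13, 6/13) → (-41/13, -12/13)
T5 rotate counter-clockwise with cos θ = 8/17, sin θ = 15/17: (-41/13, -12/13) → (-148/221, -711/221)
T6 shear: x ← x − 2·y: (-148/221, -711/221) → (98/17, -711/221)

T(p) = (98/17, -711/221)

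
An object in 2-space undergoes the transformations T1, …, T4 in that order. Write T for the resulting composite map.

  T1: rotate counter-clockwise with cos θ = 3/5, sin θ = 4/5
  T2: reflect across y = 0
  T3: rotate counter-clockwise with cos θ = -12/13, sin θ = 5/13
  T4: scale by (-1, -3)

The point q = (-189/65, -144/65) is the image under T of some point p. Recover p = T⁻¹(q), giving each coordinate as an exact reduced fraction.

p = (0, 3)

T1 = [3/5 -4/5 0; 4/5 3/5 0; 0 0 1]
T2·T1 = [3/5 -4/5 0; -4/5 -3/5 0; 0 0 1]
T3·…·T1 = [-16/65 63/65 0; 63/65 16/65 0; 0 0 1]
T4·…·T1 = [16/65 -63/65 0; -189/65 -48/65 0; 0 0 1]
det M = -3; M⁻¹ = [16/65 -21/65 0; -63/65 -16/195 0; 0 0 1]
M⁻¹ · (-189/65, -144/65)ᵀ = (0, 3)ᵀ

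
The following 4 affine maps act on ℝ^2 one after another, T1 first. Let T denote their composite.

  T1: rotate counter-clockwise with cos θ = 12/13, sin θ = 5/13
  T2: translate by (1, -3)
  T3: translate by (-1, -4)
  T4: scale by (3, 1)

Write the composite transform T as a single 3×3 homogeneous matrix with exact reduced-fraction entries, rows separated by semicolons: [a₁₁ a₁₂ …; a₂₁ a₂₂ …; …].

T = [36/13 -15/13 0; 5/13 12/13 -7; 0 0 1]

T1 = [12/13 -5/13 0; 5/13 12/13 0; 0 0 1]
T2·T1 = [12/13 -5/13 1; 5/13 12/13 -3; 0 0 1]
T3·…·T1 = [12/13 -5/13 0; 5/13 12/13 -7; 0 0 1]
T4·…·T1 = [36/13 -15/13 0; 5/13 12/13 -7; 0 0 1]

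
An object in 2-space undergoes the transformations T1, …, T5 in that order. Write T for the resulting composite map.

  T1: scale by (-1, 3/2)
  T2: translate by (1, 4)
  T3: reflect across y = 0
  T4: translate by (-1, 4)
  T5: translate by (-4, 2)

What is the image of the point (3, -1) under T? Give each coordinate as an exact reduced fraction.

T1 scale by (-1, 3/2): (3, -1) → (-3, -3/2)
T2 translate by (1, 4): (-3, -3/2) → (-2, 5/2)
T3 reflect across y = 0: (-2, 5/2) → (-2, -5/2)
T4 translate by (-1, 4): (-2, -5/2) → (-3, 3/2)
T5 translate by (-4, 2): (-3, 3/2) → (-7, 7/2)

T(p) = (-7, 7/2)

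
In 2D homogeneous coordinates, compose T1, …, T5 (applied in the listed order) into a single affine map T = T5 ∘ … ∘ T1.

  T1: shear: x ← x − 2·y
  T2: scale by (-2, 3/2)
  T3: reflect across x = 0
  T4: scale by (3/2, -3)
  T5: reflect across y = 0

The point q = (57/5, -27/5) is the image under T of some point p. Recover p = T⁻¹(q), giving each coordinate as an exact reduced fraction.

p = (7/5, -6/5)

T1 = [1 -2 0; 0 1 0; 0 0 1]
T2·T1 = [-2 4 0; 0 3/2 0; 0 0 1]
T3·…·T1 = [2 -4 0; 0 3/2 0; 0 0 1]
T4·…·T1 = [3 -6 0; 0 -9/2 0; 0 0 1]
T5·…·T1 = [3 -6 0; 0 9/2 0; 0 0 1]
det M = 27/2; M⁻¹ = [1/3 4/9 0; 0 2/9 0; 0 0 1]
M⁻¹ · (57/5, -27/5)ᵀ = (7/5, -6/5)ᵀ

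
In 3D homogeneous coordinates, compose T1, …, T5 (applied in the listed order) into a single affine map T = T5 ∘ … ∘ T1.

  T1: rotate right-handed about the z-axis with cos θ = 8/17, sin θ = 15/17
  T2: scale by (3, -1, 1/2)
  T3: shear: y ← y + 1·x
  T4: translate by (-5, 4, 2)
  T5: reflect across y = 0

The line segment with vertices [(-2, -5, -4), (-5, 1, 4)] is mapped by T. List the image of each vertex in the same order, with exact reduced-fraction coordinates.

T1 rotate right-handed about the z-axis with cos θ = 8/17, sin θ = 15/17: (-2, -5, -4) → (59/17, -70/17, -4); (-5, 1, 4) → (-55/17, -67/17, 4)
T2 scale by (3, -1, 1/2): (59/17, -70/17, -4) → (177/17, 70/17, -2); (-55/17, -67/17, 4) → (-165/17, 67/17, 2)
T3 shear: y ← y + 1·x: (177/17, 70/17, -2) → (177/17, 247/17, -2); (-165/17, 67/17, 2) → (-165/17, -98/17, 2)
T4 translate by (-5, 4, 2): (177/17, 247/17, -2) → (92/17, 315/17, 0); (-165/17, -98/17, 2) → (-250/17, -30/17, 4)
T5 reflect across y = 0: (92/17, 315/17, 0) → (92/17, -315/17, 0); (-250/17, -30/17, 4) → (-250/17, 30/17, 4)

image vertices: (92/17, -315/17, 0), (-250/17, 30/17, 4)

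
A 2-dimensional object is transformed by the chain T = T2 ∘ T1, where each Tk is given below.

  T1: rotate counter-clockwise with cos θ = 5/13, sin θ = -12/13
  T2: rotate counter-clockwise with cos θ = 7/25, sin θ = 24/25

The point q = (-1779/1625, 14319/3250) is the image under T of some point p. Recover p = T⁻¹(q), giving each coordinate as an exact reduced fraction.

T1 = [5/13 12/13 0; -12/13 5/13 0; 0 0 1]
T2·T1 = [323/325 -36/325 0; 36/325 323/325 0; 0 0 1]
det M = 1; M⁻¹ = [323/325 36/325 0; -36/325 323/325 0; 0 0 1]
M⁻¹ · (-1779/1625, 14319/3250)ᵀ = (-3/5, 9/2)ᵀ

p = (-3/5, 9/2)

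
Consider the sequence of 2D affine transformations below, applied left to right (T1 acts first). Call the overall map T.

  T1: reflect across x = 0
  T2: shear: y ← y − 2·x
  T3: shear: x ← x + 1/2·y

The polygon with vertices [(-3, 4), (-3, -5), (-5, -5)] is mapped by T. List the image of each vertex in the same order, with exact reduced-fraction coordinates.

image vertices: (2, -2), (-5/2, -11), (-5/2, -15)

T1 reflect across x = 0: (-3, 4) → (3, 4); (-3, -5) → (3, -5); (-5, -5) → (5, -5)
T2 shear: y ← y − 2·x: (3, 4) → (3, -2); (3, -5) → (3, -11); (5, -5) → (5, -15)
T3 shear: x ← x + 1/2·y: (3, -2) → (2, -2); (3, -11) → (-5/2, -11); (5, -15) → (-5/2, -15)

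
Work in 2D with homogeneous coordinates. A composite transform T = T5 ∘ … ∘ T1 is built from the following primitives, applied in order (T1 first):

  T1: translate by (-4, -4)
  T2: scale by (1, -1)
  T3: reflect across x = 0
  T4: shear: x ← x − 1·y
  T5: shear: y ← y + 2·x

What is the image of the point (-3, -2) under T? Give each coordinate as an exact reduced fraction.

T1 translate by (-4, -4): (-3, -2) → (-7, -6)
T2 scale by (1, -1): (-7, -6) → (-7, 6)
T3 reflect across x = 0: (-7, 6) → (7, 6)
T4 shear: x ← x − 1·y: (7, 6) → (1, 6)
T5 shear: y ← y + 2·x: (1, 6) → (1, 8)

T(p) = (1, 8)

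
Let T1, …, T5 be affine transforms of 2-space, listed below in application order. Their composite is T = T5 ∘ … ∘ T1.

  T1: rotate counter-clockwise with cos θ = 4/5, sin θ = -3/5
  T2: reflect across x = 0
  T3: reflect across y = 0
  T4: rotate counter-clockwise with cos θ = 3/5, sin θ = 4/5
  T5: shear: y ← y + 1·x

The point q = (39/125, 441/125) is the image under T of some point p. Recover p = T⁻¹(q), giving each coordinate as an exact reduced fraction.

T1 = [4/5 3/5 0; -3/5 4/5 0; 0 0 1]
T2·T1 = [-4/5 -3/5 0; -3/5 4/5 0; 0 0 1]
T3·…·T1 = [-4/5 -3/5 0; 3/5 -4/5 0; 0 0 1]
T4·…·T1 = [-24/25 7/25 0; -7/25 -24/25 0; 0 0 1]
T5·…·T1 = [-24/25 7/25 0; -31/25 -17/25 0; 0 0 1]
det M = 1; M⁻¹ = [-17/25 -7/25 0; 31/25 -24/25 0; 0 0 1]
M⁻¹ · (39/125, 441/125)ᵀ = (-6/5, -3)ᵀ

p = (-6/5, -3)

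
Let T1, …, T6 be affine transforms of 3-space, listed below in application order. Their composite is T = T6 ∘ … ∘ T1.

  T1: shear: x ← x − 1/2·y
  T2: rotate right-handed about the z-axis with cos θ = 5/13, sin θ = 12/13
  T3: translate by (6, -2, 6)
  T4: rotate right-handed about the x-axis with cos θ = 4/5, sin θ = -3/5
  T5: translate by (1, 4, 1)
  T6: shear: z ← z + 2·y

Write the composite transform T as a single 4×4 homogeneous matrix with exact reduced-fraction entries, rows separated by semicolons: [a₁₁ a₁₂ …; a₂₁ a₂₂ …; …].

T = [5/13 -29/26 0 7; 48/65 -4/65 3/5 6; 12/13 -1/13 2 19; 0 0 0 1]

T1 = [1 -1/2 0 0; 0 1 0 0; 0 0 1 0; 0 0 0 1]
T2·T1 = [5/13 -29/26 0 0; 12/13 -1/13 0 0; 0 0 1 0; 0 0 0 1]
T3·…·T1 = [5/13 -29/26 0 6; 12/13 -1/13 0 -2; 0 0 1 6; 0 0 0 1]
T4·…·T1 = [5/13 -29/26 0 6; 48/65 -4/65 3/5 2; -36/65 3/65 4/5 6; 0 0 0 1]
T5·…·T1 = [5/13 -29/26 0 7; 48/65 -4/65 3/5 6; -36/65 3/65 4/5 7; 0 0 0 1]
T6·…·T1 = [5/13 -29/26 0 7; 48/65 -4/65 3/5 6; 12/13 -1/13 2 19; 0 0 0 1]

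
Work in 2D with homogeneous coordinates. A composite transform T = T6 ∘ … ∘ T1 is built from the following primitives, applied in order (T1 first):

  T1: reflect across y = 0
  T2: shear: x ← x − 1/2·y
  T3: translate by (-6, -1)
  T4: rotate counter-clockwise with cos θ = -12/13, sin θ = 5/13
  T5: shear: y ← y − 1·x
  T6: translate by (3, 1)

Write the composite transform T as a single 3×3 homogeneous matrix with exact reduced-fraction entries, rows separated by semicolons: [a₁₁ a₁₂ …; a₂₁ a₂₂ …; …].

T = [-12/13 -1/13 116/13; 17/13 31/26 -82/13; 0 0 1]

T1 = [1 0 0; 0 -1 0; 0 0 1]
T2·T1 = [1 1/2 0; 0 -1 0; 0 0 1]
T3·…·T1 = [1 1/2 -6; 0 -1 -1; 0 0 1]
T4·…·T1 = [-12/13 -1/13 77/13; 5/13 29/26 -18/13; 0 0 1]
T5·…·T1 = [-12/13 -1/13 77/13; 17/13 31/26 -95/13; 0 0 1]
T6·…·T1 = [-12/13 -1/13 116/13; 17/13 31/26 -82/13; 0 0 1]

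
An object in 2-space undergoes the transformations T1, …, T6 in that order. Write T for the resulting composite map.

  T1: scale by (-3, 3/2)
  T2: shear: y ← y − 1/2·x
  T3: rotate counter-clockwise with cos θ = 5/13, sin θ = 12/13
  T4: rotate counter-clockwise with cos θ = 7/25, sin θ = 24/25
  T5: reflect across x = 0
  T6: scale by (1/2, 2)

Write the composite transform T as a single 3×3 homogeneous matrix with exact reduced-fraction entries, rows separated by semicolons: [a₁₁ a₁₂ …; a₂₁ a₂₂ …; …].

T1 = [-3 0 0; 0 3/2 0; 0 0 1]
T2·T1 = [-3 0 0; 3/2 3/2 0; 0 0 1]
T3·…·T1 = [-33/13 -18/13 0; -57/26 15/26 0; 0 0 1]
T4·…·T1 = [453/325 -306/325 0; -1983/650 -759/650 0; 0 0 1]
T5·…·T1 = [-453/325 306/325 0; -1983/650 -759/650 0; 0 0 1]
T6·…·T1 = [-453/650 153/325 0; -1983/325 -759/325 0; 0 0 1]

T = [-453/650 153/325 0; -1983/325 -759/325 0; 0 0 1]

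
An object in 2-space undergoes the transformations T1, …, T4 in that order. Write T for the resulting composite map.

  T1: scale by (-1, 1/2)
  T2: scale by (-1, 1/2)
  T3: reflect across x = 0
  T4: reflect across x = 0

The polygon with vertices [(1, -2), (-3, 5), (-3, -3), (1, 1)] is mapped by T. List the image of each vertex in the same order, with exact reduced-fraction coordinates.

image vertices: (1, -1/2), (-3, 5/4), (-3, -3/4), (1, 1/4)

T1 scale by (-1, 1/2): (1, -2) → (-1, -1); (-3, 5) → (3, 5/2); (-3, -3) → (3, -3/2); (1, 1) → (-1, 1/2)
T2 scale by (-1, 1/2): (-1, -1) → (1, -1/2); (3, 5/2) → (-3, 5/4); (3, -3/2) → (-3, -3/4); (-1, 1/2) → (1, 1/4)
T3 reflect across x = 0: (1, -1/2) → (-1, -1/2); (-3, 5/4) → (3, 5/4); (-3, -3/4) → (3, -3/4); (1, 1/4) → (-1, 1/4)
T4 reflect across x = 0: (-1, -1/2) → (1, -1/2); (3, 5/4) → (-3, 5/4); (3, -3/4) → (-3, -3/4); (-1, 1/4) → (1, 1/4)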